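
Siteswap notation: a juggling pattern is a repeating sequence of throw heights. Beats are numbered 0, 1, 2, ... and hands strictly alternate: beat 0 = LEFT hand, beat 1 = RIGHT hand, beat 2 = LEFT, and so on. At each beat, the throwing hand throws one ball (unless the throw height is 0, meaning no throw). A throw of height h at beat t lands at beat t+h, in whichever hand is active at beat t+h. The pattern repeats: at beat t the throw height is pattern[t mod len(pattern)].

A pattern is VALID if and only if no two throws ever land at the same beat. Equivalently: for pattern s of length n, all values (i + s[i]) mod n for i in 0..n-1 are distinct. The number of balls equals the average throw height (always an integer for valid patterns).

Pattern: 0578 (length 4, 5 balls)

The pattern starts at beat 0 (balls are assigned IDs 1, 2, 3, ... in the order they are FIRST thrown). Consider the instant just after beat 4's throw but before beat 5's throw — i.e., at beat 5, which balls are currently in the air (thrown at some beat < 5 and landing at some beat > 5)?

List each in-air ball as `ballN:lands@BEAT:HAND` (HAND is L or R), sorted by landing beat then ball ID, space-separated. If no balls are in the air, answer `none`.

Answer: ball1:lands@6:L ball2:lands@9:R ball3:lands@11:R

Derivation:
Beat 1 (R): throw ball1 h=5 -> lands@6:L; in-air after throw: [b1@6:L]
Beat 2 (L): throw ball2 h=7 -> lands@9:R; in-air after throw: [b1@6:L b2@9:R]
Beat 3 (R): throw ball3 h=8 -> lands@11:R; in-air after throw: [b1@6:L b2@9:R b3@11:R]
Beat 5 (R): throw ball4 h=5 -> lands@10:L; in-air after throw: [b1@6:L b2@9:R b4@10:L b3@11:R]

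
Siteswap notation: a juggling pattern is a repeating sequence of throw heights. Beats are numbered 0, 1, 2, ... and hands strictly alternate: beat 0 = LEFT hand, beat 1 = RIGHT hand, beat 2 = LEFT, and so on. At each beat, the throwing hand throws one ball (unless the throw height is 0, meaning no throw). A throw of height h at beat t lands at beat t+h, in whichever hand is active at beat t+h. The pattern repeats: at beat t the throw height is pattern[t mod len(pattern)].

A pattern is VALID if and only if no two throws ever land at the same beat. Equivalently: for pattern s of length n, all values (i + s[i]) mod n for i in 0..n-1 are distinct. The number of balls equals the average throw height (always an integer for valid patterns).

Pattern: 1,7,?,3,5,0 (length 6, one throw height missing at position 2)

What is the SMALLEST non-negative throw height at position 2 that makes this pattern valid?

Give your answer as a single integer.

i=0: (0 + 1) mod 6 = 1
i=1: (1 + 7) mod 6 = 2
i=2: s[i]=? (unknown)
i=3: (3 + 3) mod 6 = 0
i=4: (4 + 5) mod 6 = 3
i=5: (5 + 0) mod 6 = 5
Known residues: [0, 1, 2, 3, 5]; need a permutation of 0..5, so missing residue r = 4
Need (2 + s) mod 6 = 4; smallest s = (4 - 2) mod 6 = 2

Answer: 2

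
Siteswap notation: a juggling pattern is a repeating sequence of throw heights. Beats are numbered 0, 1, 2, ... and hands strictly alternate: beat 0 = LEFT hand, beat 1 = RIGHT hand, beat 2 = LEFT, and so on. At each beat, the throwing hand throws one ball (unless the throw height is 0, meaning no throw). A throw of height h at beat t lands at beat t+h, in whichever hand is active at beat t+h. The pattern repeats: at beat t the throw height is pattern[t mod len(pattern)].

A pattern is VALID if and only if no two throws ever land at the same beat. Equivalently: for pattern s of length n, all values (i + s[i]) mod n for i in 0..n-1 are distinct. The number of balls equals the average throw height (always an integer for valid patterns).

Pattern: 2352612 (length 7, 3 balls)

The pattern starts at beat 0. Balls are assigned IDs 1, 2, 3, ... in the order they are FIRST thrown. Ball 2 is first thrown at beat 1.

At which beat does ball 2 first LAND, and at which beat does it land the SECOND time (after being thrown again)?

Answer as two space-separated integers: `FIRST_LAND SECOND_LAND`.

Answer: 4 10

Derivation:
Beat 0 (L): throw ball1 h=2 -> lands@2:L; in-air after throw: [b1@2:L]
Beat 1 (R): throw ball2 h=3 -> lands@4:L; in-air after throw: [b1@2:L b2@4:L]
Beat 2 (L): throw ball1 h=5 -> lands@7:R; in-air after throw: [b2@4:L b1@7:R]
Beat 3 (R): throw ball3 h=2 -> lands@5:R; in-air after throw: [b2@4:L b3@5:R b1@7:R]
Beat 4 (L): throw ball2 h=6 -> lands@10:L; in-air after throw: [b3@5:R b1@7:R b2@10:L]
Beat 5 (R): throw ball3 h=1 -> lands@6:L; in-air after throw: [b3@6:L b1@7:R b2@10:L]
Beat 6 (L): throw ball3 h=2 -> lands@8:L; in-air after throw: [b1@7:R b3@8:L b2@10:L]
Beat 7 (R): throw ball1 h=2 -> lands@9:R; in-air after throw: [b3@8:L b1@9:R b2@10:L]
Beat 8 (L): throw ball3 h=3 -> lands@11:R; in-air after throw: [b1@9:R b2@10:L b3@11:R]
Beat 9 (R): throw ball1 h=5 -> lands@14:L; in-air after throw: [b2@10:L b3@11:R b1@14:L]
Beat 10 (L): throw ball2 h=2 -> lands@12:L; in-air after throw: [b3@11:R b2@12:L b1@14:L]
Ball 2: thrown@1 h=3 -> first land @4; rethrown@4 h=6 -> second land @10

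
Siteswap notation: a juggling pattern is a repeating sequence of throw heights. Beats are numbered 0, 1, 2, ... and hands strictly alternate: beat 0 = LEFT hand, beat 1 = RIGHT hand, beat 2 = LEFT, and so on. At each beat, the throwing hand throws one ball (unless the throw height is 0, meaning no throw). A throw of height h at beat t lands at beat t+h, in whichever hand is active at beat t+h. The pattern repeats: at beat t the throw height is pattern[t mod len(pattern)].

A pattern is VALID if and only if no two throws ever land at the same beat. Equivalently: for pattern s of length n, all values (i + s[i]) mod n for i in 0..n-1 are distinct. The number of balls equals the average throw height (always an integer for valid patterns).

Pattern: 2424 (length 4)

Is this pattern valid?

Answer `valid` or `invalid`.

Answer: valid

Derivation:
i=0: (i + s[i]) mod n = (0 + 2) mod 4 = 2
i=1: (i + s[i]) mod n = (1 + 4) mod 4 = 1
i=2: (i + s[i]) mod n = (2 + 2) mod 4 = 0
i=3: (i + s[i]) mod n = (3 + 4) mod 4 = 3
Residues: [2, 1, 0, 3], distinct: True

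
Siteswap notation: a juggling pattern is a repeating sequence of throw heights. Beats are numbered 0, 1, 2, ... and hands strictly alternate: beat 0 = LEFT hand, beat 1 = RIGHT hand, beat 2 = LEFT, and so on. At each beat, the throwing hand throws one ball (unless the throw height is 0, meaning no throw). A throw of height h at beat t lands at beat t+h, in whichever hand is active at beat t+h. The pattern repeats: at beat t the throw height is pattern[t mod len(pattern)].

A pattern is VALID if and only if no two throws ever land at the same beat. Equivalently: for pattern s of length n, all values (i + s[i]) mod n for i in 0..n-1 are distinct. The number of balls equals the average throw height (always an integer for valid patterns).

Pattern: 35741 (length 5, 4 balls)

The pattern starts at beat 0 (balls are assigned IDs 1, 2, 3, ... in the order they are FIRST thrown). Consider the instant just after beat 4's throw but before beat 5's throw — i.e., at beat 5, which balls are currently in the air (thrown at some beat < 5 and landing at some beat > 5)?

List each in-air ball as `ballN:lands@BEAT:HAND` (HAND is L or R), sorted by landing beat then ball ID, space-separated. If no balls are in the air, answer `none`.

Beat 0 (L): throw ball1 h=3 -> lands@3:R; in-air after throw: [b1@3:R]
Beat 1 (R): throw ball2 h=5 -> lands@6:L; in-air after throw: [b1@3:R b2@6:L]
Beat 2 (L): throw ball3 h=7 -> lands@9:R; in-air after throw: [b1@3:R b2@6:L b3@9:R]
Beat 3 (R): throw ball1 h=4 -> lands@7:R; in-air after throw: [b2@6:L b1@7:R b3@9:R]
Beat 4 (L): throw ball4 h=1 -> lands@5:R; in-air after throw: [b4@5:R b2@6:L b1@7:R b3@9:R]
Beat 5 (R): throw ball4 h=3 -> lands@8:L; in-air after throw: [b2@6:L b1@7:R b4@8:L b3@9:R]

Answer: ball2:lands@6:L ball1:lands@7:R ball3:lands@9:R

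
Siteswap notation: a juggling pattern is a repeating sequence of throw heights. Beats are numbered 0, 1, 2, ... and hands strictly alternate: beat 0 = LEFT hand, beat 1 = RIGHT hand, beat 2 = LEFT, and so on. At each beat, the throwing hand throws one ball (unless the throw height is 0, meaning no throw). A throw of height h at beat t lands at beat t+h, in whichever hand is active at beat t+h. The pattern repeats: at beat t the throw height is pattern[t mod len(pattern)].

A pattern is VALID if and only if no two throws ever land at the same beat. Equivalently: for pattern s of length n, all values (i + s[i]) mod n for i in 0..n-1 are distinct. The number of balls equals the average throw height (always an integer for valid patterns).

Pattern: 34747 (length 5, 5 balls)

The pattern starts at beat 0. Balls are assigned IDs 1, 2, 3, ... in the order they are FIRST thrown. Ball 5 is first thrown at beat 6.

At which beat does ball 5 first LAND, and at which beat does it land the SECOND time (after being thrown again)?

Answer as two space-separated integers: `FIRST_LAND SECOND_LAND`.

Beat 0 (L): throw ball1 h=3 -> lands@3:R; in-air after throw: [b1@3:R]
Beat 1 (R): throw ball2 h=4 -> lands@5:R; in-air after throw: [b1@3:R b2@5:R]
Beat 2 (L): throw ball3 h=7 -> lands@9:R; in-air after throw: [b1@3:R b2@5:R b3@9:R]
Beat 3 (R): throw ball1 h=4 -> lands@7:R; in-air after throw: [b2@5:R b1@7:R b3@9:R]
Beat 4 (L): throw ball4 h=7 -> lands@11:R; in-air after throw: [b2@5:R b1@7:R b3@9:R b4@11:R]
Beat 5 (R): throw ball2 h=3 -> lands@8:L; in-air after throw: [b1@7:R b2@8:L b3@9:R b4@11:R]
Beat 6 (L): throw ball5 h=4 -> lands@10:L; in-air after throw: [b1@7:R b2@8:L b3@9:R b5@10:L b4@11:R]
Beat 7 (R): throw ball1 h=7 -> lands@14:L; in-air after throw: [b2@8:L b3@9:R b5@10:L b4@11:R b1@14:L]
Beat 8 (L): throw ball2 h=4 -> lands@12:L; in-air after throw: [b3@9:R b5@10:L b4@11:R b2@12:L b1@14:L]
Beat 9 (R): throw ball3 h=7 -> lands@16:L; in-air after throw: [b5@10:L b4@11:R b2@12:L b1@14:L b3@16:L]
Beat 10 (L): throw ball5 h=3 -> lands@13:R; in-air after throw: [b4@11:R b2@12:L b5@13:R b1@14:L b3@16:L]
Beat 11 (R): throw ball4 h=4 -> lands@15:R; in-air after throw: [b2@12:L b5@13:R b1@14:L b4@15:R b3@16:L]
Beat 12 (L): throw ball2 h=7 -> lands@19:R; in-air after throw: [b5@13:R b1@14:L b4@15:R b3@16:L b2@19:R]
Beat 13 (R): throw ball5 h=4 -> lands@17:R; in-air after throw: [b1@14:L b4@15:R b3@16:L b5@17:R b2@19:R]
Ball 5: thrown@6 h=4 -> first land @10; rethrown@10 h=3 -> second land @13

Answer: 10 13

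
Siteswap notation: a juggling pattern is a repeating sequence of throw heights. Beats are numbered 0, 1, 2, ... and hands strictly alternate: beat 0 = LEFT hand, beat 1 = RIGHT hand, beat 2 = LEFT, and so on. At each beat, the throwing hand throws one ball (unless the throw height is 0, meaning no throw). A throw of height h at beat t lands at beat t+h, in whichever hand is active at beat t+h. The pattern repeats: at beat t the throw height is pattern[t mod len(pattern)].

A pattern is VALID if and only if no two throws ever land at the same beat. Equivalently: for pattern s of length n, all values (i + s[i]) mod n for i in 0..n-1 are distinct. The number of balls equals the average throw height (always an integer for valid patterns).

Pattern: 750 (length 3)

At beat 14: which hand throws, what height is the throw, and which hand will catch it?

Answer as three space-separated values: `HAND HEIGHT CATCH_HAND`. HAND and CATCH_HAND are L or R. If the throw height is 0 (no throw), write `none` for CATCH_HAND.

Answer: L 0 none

Derivation:
Beat 14: 14 mod 2 = 0, so hand = L
Throw height = pattern[14 mod 3] = pattern[2] = 0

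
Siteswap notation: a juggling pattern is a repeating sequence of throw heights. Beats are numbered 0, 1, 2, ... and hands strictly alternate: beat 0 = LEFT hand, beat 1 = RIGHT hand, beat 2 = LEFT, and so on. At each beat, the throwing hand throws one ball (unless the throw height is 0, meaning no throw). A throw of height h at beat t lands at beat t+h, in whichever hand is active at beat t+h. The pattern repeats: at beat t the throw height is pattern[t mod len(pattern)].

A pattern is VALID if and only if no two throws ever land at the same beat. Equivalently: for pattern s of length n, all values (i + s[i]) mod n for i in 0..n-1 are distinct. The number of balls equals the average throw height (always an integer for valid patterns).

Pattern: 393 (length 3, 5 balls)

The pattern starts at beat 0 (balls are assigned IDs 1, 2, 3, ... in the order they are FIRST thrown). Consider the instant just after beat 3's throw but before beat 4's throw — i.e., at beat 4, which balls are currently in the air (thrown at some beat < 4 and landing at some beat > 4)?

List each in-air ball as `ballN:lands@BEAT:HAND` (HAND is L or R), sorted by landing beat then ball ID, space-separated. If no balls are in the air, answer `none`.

Answer: ball3:lands@5:R ball1:lands@6:L ball2:lands@10:L

Derivation:
Beat 0 (L): throw ball1 h=3 -> lands@3:R; in-air after throw: [b1@3:R]
Beat 1 (R): throw ball2 h=9 -> lands@10:L; in-air after throw: [b1@3:R b2@10:L]
Beat 2 (L): throw ball3 h=3 -> lands@5:R; in-air after throw: [b1@3:R b3@5:R b2@10:L]
Beat 3 (R): throw ball1 h=3 -> lands@6:L; in-air after throw: [b3@5:R b1@6:L b2@10:L]
Beat 4 (L): throw ball4 h=9 -> lands@13:R; in-air after throw: [b3@5:R b1@6:L b2@10:L b4@13:R]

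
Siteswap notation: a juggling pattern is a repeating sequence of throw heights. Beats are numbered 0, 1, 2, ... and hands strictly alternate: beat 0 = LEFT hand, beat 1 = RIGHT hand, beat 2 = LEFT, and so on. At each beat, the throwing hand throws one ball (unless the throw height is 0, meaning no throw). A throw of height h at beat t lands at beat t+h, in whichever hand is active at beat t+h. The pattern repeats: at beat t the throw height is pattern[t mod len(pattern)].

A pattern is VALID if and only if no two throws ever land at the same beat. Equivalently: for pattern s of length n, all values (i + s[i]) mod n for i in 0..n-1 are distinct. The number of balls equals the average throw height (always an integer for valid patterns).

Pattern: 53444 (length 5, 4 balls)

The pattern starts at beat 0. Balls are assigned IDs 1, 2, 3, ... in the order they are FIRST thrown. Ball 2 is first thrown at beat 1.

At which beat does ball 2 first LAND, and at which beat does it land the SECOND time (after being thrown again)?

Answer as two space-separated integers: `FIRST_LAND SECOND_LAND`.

Answer: 4 8

Derivation:
Beat 0 (L): throw ball1 h=5 -> lands@5:R; in-air after throw: [b1@5:R]
Beat 1 (R): throw ball2 h=3 -> lands@4:L; in-air after throw: [b2@4:L b1@5:R]
Beat 2 (L): throw ball3 h=4 -> lands@6:L; in-air after throw: [b2@4:L b1@5:R b3@6:L]
Beat 3 (R): throw ball4 h=4 -> lands@7:R; in-air after throw: [b2@4:L b1@5:R b3@6:L b4@7:R]
Beat 4 (L): throw ball2 h=4 -> lands@8:L; in-air after throw: [b1@5:R b3@6:L b4@7:R b2@8:L]
Beat 5 (R): throw ball1 h=5 -> lands@10:L; in-air after throw: [b3@6:L b4@7:R b2@8:L b1@10:L]
Beat 6 (L): throw ball3 h=3 -> lands@9:R; in-air after throw: [b4@7:R b2@8:L b3@9:R b1@10:L]
Beat 7 (R): throw ball4 h=4 -> lands@11:R; in-air after throw: [b2@8:L b3@9:R b1@10:L b4@11:R]
Beat 8 (L): throw ball2 h=4 -> lands@12:L; in-air after throw: [b3@9:R b1@10:L b4@11:R b2@12:L]
Ball 2: thrown@1 h=3 -> first land @4; rethrown@4 h=4 -> second land @8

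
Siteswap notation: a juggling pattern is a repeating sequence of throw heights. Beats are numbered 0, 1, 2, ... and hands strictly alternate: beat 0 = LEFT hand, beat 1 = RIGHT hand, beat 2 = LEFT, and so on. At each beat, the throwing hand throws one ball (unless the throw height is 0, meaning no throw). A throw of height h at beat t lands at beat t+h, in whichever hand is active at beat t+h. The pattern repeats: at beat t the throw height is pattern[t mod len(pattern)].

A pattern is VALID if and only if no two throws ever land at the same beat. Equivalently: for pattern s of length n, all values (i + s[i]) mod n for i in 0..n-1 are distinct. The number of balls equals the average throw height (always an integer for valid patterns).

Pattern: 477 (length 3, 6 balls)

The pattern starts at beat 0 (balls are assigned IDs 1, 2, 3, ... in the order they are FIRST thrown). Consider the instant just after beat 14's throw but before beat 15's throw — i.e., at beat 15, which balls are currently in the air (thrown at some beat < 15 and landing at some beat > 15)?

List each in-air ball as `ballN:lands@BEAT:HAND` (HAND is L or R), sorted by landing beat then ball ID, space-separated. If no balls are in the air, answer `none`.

Answer: ball5:lands@16:L ball6:lands@17:R ball1:lands@18:L ball3:lands@20:L ball4:lands@21:R

Derivation:
Beat 0 (L): throw ball1 h=4 -> lands@4:L; in-air after throw: [b1@4:L]
Beat 1 (R): throw ball2 h=7 -> lands@8:L; in-air after throw: [b1@4:L b2@8:L]
Beat 2 (L): throw ball3 h=7 -> lands@9:R; in-air after throw: [b1@4:L b2@8:L b3@9:R]
Beat 3 (R): throw ball4 h=4 -> lands@7:R; in-air after throw: [b1@4:L b4@7:R b2@8:L b3@9:R]
Beat 4 (L): throw ball1 h=7 -> lands@11:R; in-air after throw: [b4@7:R b2@8:L b3@9:R b1@11:R]
Beat 5 (R): throw ball5 h=7 -> lands@12:L; in-air after throw: [b4@7:R b2@8:L b3@9:R b1@11:R b5@12:L]
Beat 6 (L): throw ball6 h=4 -> lands@10:L; in-air after throw: [b4@7:R b2@8:L b3@9:R b6@10:L b1@11:R b5@12:L]
Beat 7 (R): throw ball4 h=7 -> lands@14:L; in-air after throw: [b2@8:L b3@9:R b6@10:L b1@11:R b5@12:L b4@14:L]
Beat 8 (L): throw ball2 h=7 -> lands@15:R; in-air after throw: [b3@9:R b6@10:L b1@11:R b5@12:L b4@14:L b2@15:R]
Beat 9 (R): throw ball3 h=4 -> lands@13:R; in-air after throw: [b6@10:L b1@11:R b5@12:L b3@13:R b4@14:L b2@15:R]
Beat 10 (L): throw ball6 h=7 -> lands@17:R; in-air after throw: [b1@11:R b5@12:L b3@13:R b4@14:L b2@15:R b6@17:R]
Beat 11 (R): throw ball1 h=7 -> lands@18:L; in-air after throw: [b5@12:L b3@13:R b4@14:L b2@15:R b6@17:R b1@18:L]
Beat 12 (L): throw ball5 h=4 -> lands@16:L; in-air after throw: [b3@13:R b4@14:L b2@15:R b5@16:L b6@17:R b1@18:L]
Beat 13 (R): throw ball3 h=7 -> lands@20:L; in-air after throw: [b4@14:L b2@15:R b5@16:L b6@17:R b1@18:L b3@20:L]
Beat 14 (L): throw ball4 h=7 -> lands@21:R; in-air after throw: [b2@15:R b5@16:L b6@17:R b1@18:L b3@20:L b4@21:R]
Beat 15 (R): throw ball2 h=4 -> lands@19:R; in-air after throw: [b5@16:L b6@17:R b1@18:L b2@19:R b3@20:L b4@21:R]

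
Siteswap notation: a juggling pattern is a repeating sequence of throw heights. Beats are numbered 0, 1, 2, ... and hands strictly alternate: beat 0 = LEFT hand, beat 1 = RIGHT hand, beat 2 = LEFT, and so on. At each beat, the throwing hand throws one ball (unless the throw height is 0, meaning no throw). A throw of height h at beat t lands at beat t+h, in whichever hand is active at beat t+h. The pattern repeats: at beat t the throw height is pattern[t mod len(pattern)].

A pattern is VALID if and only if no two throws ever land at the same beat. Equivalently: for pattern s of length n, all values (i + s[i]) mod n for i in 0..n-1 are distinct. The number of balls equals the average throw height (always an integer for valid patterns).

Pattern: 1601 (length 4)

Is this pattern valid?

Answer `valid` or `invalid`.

i=0: (i + s[i]) mod n = (0 + 1) mod 4 = 1
i=1: (i + s[i]) mod n = (1 + 6) mod 4 = 3
i=2: (i + s[i]) mod n = (2 + 0) mod 4 = 2
i=3: (i + s[i]) mod n = (3 + 1) mod 4 = 0
Residues: [1, 3, 2, 0], distinct: True

Answer: valid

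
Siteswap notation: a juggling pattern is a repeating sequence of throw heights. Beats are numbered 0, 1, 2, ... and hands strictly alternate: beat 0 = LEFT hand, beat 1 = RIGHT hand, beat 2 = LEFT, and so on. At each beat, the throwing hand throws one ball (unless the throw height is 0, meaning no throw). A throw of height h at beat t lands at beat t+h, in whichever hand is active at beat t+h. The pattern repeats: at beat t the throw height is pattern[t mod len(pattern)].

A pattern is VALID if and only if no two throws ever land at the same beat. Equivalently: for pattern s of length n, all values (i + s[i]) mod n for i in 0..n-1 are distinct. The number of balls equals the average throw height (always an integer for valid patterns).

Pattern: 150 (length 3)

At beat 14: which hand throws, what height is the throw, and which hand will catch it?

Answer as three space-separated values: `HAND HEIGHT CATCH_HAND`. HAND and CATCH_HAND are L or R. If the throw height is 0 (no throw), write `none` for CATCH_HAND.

Beat 14: 14 mod 2 = 0, so hand = L
Throw height = pattern[14 mod 3] = pattern[2] = 0

Answer: L 0 none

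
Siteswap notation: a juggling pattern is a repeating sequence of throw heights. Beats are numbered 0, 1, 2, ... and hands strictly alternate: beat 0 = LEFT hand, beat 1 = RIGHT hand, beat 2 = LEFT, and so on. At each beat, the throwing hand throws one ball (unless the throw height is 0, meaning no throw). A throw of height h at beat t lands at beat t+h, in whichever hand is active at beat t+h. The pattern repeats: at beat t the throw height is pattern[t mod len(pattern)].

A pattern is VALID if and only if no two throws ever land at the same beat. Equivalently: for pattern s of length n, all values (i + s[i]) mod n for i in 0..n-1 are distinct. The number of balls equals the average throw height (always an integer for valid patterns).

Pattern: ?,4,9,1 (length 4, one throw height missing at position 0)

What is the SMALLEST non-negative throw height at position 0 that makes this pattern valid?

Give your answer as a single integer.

i=0: s[i]=? (unknown)
i=1: (1 + 4) mod 4 = 1
i=2: (2 + 9) mod 4 = 3
i=3: (3 + 1) mod 4 = 0
Known residues: [0, 1, 3]; need a permutation of 0..3, so missing residue r = 2
Need (0 + s) mod 4 = 2; smallest s = (2 - 0) mod 4 = 2

Answer: 2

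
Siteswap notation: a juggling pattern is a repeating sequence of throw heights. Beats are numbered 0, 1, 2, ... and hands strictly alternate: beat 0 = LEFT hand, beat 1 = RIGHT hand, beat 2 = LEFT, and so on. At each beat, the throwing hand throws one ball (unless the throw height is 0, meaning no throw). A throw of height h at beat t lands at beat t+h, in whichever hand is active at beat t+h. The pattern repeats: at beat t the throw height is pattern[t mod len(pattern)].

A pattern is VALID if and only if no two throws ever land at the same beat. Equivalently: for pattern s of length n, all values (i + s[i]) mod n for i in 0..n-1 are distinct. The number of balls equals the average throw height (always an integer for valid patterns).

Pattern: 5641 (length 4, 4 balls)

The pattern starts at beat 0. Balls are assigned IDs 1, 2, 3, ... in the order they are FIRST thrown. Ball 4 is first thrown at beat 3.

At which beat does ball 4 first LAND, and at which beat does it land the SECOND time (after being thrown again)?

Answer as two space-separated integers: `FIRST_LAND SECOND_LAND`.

Beat 0 (L): throw ball1 h=5 -> lands@5:R; in-air after throw: [b1@5:R]
Beat 1 (R): throw ball2 h=6 -> lands@7:R; in-air after throw: [b1@5:R b2@7:R]
Beat 2 (L): throw ball3 h=4 -> lands@6:L; in-air after throw: [b1@5:R b3@6:L b2@7:R]
Beat 3 (R): throw ball4 h=1 -> lands@4:L; in-air after throw: [b4@4:L b1@5:R b3@6:L b2@7:R]
Beat 4 (L): throw ball4 h=5 -> lands@9:R; in-air after throw: [b1@5:R b3@6:L b2@7:R b4@9:R]
Beat 5 (R): throw ball1 h=6 -> lands@11:R; in-air after throw: [b3@6:L b2@7:R b4@9:R b1@11:R]
Beat 6 (L): throw ball3 h=4 -> lands@10:L; in-air after throw: [b2@7:R b4@9:R b3@10:L b1@11:R]
Beat 7 (R): throw ball2 h=1 -> lands@8:L; in-air after throw: [b2@8:L b4@9:R b3@10:L b1@11:R]
Beat 8 (L): throw ball2 h=5 -> lands@13:R; in-air after throw: [b4@9:R b3@10:L b1@11:R b2@13:R]
Beat 9 (R): throw ball4 h=6 -> lands@15:R; in-air after throw: [b3@10:L b1@11:R b2@13:R b4@15:R]
Ball 4: thrown@3 h=1 -> first land @4; rethrown@4 h=5 -> second land @9

Answer: 4 9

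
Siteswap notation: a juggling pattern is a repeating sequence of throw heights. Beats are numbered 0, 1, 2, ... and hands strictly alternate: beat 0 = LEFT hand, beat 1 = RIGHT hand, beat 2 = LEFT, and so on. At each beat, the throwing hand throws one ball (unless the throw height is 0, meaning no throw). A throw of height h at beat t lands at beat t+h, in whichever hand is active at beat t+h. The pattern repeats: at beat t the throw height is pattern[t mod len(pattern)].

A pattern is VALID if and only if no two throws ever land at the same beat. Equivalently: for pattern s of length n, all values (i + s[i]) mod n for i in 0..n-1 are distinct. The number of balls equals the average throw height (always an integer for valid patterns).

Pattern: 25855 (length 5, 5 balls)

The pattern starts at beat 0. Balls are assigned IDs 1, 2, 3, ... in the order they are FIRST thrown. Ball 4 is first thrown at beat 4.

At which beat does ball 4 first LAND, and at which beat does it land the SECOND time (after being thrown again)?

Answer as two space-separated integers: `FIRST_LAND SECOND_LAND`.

Beat 0 (L): throw ball1 h=2 -> lands@2:L; in-air after throw: [b1@2:L]
Beat 1 (R): throw ball2 h=5 -> lands@6:L; in-air after throw: [b1@2:L b2@6:L]
Beat 2 (L): throw ball1 h=8 -> lands@10:L; in-air after throw: [b2@6:L b1@10:L]
Beat 3 (R): throw ball3 h=5 -> lands@8:L; in-air after throw: [b2@6:L b3@8:L b1@10:L]
Beat 4 (L): throw ball4 h=5 -> lands@9:R; in-air after throw: [b2@6:L b3@8:L b4@9:R b1@10:L]
Beat 5 (R): throw ball5 h=2 -> lands@7:R; in-air after throw: [b2@6:L b5@7:R b3@8:L b4@9:R b1@10:L]
Beat 6 (L): throw ball2 h=5 -> lands@11:R; in-air after throw: [b5@7:R b3@8:L b4@9:R b1@10:L b2@11:R]
Beat 7 (R): throw ball5 h=8 -> lands@15:R; in-air after throw: [b3@8:L b4@9:R b1@10:L b2@11:R b5@15:R]
Beat 8 (L): throw ball3 h=5 -> lands@13:R; in-air after throw: [b4@9:R b1@10:L b2@11:R b3@13:R b5@15:R]
Beat 9 (R): throw ball4 h=5 -> lands@14:L; in-air after throw: [b1@10:L b2@11:R b3@13:R b4@14:L b5@15:R]
Beat 10 (L): throw ball1 h=2 -> lands@12:L; in-air after throw: [b2@11:R b1@12:L b3@13:R b4@14:L b5@15:R]
Beat 11 (R): throw ball2 h=5 -> lands@16:L; in-air after throw: [b1@12:L b3@13:R b4@14:L b5@15:R b2@16:L]
Beat 12 (L): throw ball1 h=8 -> lands@20:L; in-air after throw: [b3@13:R b4@14:L b5@15:R b2@16:L b1@20:L]
Beat 13 (R): throw ball3 h=5 -> lands@18:L; in-air after throw: [b4@14:L b5@15:R b2@16:L b3@18:L b1@20:L]
Beat 14 (L): throw ball4 h=5 -> lands@19:R; in-air after throw: [b5@15:R b2@16:L b3@18:L b4@19:R b1@20:L]
Ball 4: thrown@4 h=5 -> first land @9; rethrown@9 h=5 -> second land @14

Answer: 9 14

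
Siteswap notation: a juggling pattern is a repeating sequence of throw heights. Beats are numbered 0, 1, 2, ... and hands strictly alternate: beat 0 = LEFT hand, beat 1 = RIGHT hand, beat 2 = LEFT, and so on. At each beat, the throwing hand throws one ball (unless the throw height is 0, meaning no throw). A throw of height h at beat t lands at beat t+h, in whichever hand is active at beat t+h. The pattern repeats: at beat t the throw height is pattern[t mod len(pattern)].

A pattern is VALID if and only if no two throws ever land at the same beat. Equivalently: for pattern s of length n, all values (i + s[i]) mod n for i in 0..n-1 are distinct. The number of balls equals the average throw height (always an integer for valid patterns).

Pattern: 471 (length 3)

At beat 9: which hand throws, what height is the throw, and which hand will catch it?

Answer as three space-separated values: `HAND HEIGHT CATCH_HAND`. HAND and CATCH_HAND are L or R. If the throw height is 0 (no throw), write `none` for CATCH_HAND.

Beat 9: 9 mod 2 = 1, so hand = R
Throw height = pattern[9 mod 3] = pattern[0] = 4
Lands at beat 9+4=13, 13 mod 2 = 1, so catch hand = R

Answer: R 4 R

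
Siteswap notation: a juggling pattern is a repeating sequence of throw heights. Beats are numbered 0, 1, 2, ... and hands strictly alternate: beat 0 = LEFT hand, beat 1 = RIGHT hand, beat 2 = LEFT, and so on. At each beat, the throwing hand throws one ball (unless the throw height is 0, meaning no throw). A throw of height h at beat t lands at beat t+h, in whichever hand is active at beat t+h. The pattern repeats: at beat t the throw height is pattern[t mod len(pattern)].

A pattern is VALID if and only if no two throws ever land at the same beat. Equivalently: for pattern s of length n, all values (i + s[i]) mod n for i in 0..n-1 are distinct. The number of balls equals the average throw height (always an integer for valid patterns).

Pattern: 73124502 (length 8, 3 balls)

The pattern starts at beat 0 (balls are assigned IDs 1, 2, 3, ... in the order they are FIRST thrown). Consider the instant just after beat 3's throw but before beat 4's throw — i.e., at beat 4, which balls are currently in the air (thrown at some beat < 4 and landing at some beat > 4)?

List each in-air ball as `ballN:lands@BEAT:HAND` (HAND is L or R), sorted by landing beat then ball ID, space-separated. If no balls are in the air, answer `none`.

Answer: ball3:lands@5:R ball1:lands@7:R

Derivation:
Beat 0 (L): throw ball1 h=7 -> lands@7:R; in-air after throw: [b1@7:R]
Beat 1 (R): throw ball2 h=3 -> lands@4:L; in-air after throw: [b2@4:L b1@7:R]
Beat 2 (L): throw ball3 h=1 -> lands@3:R; in-air after throw: [b3@3:R b2@4:L b1@7:R]
Beat 3 (R): throw ball3 h=2 -> lands@5:R; in-air after throw: [b2@4:L b3@5:R b1@7:R]
Beat 4 (L): throw ball2 h=4 -> lands@8:L; in-air after throw: [b3@5:R b1@7:R b2@8:L]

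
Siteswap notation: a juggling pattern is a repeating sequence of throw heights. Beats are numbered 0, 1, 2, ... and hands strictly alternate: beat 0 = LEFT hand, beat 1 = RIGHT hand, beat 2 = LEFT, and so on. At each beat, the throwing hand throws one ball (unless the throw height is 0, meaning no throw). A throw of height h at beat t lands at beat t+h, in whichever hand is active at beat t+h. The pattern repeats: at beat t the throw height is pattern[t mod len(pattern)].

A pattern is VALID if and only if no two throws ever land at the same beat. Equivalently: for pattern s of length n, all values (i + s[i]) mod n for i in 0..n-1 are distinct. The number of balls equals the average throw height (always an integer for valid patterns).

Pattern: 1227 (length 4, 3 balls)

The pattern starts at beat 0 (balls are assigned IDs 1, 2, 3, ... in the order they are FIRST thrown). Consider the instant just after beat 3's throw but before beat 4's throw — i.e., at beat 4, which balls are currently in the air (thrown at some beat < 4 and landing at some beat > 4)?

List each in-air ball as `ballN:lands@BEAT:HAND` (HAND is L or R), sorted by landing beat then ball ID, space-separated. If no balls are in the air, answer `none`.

Answer: ball1:lands@10:L

Derivation:
Beat 0 (L): throw ball1 h=1 -> lands@1:R; in-air after throw: [b1@1:R]
Beat 1 (R): throw ball1 h=2 -> lands@3:R; in-air after throw: [b1@3:R]
Beat 2 (L): throw ball2 h=2 -> lands@4:L; in-air after throw: [b1@3:R b2@4:L]
Beat 3 (R): throw ball1 h=7 -> lands@10:L; in-air after throw: [b2@4:L b1@10:L]
Beat 4 (L): throw ball2 h=1 -> lands@5:R; in-air after throw: [b2@5:R b1@10:L]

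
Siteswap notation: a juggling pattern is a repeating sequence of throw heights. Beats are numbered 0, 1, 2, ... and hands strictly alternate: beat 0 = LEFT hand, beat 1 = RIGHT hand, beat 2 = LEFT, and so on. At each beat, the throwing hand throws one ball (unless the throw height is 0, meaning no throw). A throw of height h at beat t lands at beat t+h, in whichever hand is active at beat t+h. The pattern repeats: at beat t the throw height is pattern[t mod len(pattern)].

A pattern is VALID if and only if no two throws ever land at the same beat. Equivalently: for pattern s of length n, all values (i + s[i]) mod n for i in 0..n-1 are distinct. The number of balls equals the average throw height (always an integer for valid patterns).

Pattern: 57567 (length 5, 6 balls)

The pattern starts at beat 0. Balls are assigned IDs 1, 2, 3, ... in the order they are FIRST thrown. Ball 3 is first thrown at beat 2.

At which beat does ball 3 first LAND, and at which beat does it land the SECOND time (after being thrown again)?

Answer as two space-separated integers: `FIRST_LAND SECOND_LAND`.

Answer: 7 12

Derivation:
Beat 0 (L): throw ball1 h=5 -> lands@5:R; in-air after throw: [b1@5:R]
Beat 1 (R): throw ball2 h=7 -> lands@8:L; in-air after throw: [b1@5:R b2@8:L]
Beat 2 (L): throw ball3 h=5 -> lands@7:R; in-air after throw: [b1@5:R b3@7:R b2@8:L]
Beat 3 (R): throw ball4 h=6 -> lands@9:R; in-air after throw: [b1@5:R b3@7:R b2@8:L b4@9:R]
Beat 4 (L): throw ball5 h=7 -> lands@11:R; in-air after throw: [b1@5:R b3@7:R b2@8:L b4@9:R b5@11:R]
Beat 5 (R): throw ball1 h=5 -> lands@10:L; in-air after throw: [b3@7:R b2@8:L b4@9:R b1@10:L b5@11:R]
Beat 6 (L): throw ball6 h=7 -> lands@13:R; in-air after throw: [b3@7:R b2@8:L b4@9:R b1@10:L b5@11:R b6@13:R]
Beat 7 (R): throw ball3 h=5 -> lands@12:L; in-air after throw: [b2@8:L b4@9:R b1@10:L b5@11:R b3@12:L b6@13:R]
Beat 8 (L): throw ball2 h=6 -> lands@14:L; in-air after throw: [b4@9:R b1@10:L b5@11:R b3@12:L b6@13:R b2@14:L]
Beat 9 (R): throw ball4 h=7 -> lands@16:L; in-air after throw: [b1@10:L b5@11:R b3@12:L b6@13:R b2@14:L b4@16:L]
Beat 10 (L): throw ball1 h=5 -> lands@15:R; in-air after throw: [b5@11:R b3@12:L b6@13:R b2@14:L b1@15:R b4@16:L]
Beat 11 (R): throw ball5 h=7 -> lands@18:L; in-air after throw: [b3@12:L b6@13:R b2@14:L b1@15:R b4@16:L b5@18:L]
Beat 12 (L): throw ball3 h=5 -> lands@17:R; in-air after throw: [b6@13:R b2@14:L b1@15:R b4@16:L b3@17:R b5@18:L]
Ball 3: thrown@2 h=5 -> first land @7; rethrown@7 h=5 -> second land @12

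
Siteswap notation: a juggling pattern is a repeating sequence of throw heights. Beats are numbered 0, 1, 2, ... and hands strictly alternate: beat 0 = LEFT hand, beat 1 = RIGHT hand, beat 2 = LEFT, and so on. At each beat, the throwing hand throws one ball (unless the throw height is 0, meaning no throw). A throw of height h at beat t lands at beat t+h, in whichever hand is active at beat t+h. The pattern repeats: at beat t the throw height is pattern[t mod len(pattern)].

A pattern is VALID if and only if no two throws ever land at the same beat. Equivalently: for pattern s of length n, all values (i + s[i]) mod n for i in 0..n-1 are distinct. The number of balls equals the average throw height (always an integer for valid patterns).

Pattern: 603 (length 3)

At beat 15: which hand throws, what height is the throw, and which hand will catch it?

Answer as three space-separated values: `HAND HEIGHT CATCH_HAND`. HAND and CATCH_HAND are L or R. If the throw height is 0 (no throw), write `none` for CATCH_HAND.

Answer: R 6 R

Derivation:
Beat 15: 15 mod 2 = 1, so hand = R
Throw height = pattern[15 mod 3] = pattern[0] = 6
Lands at beat 15+6=21, 21 mod 2 = 1, so catch hand = R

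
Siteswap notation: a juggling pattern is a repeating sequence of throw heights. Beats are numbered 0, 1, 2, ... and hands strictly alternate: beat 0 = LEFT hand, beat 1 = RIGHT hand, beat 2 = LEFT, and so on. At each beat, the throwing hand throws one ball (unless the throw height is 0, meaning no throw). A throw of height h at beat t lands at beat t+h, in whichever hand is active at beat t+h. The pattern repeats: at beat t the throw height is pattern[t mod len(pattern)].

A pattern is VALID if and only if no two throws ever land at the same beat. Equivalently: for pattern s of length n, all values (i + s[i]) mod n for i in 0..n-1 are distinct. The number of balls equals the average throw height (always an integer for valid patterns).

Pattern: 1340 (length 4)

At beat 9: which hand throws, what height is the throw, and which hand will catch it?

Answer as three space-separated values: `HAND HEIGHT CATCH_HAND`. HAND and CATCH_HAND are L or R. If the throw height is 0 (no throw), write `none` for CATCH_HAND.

Answer: R 3 L

Derivation:
Beat 9: 9 mod 2 = 1, so hand = R
Throw height = pattern[9 mod 4] = pattern[1] = 3
Lands at beat 9+3=12, 12 mod 2 = 0, so catch hand = L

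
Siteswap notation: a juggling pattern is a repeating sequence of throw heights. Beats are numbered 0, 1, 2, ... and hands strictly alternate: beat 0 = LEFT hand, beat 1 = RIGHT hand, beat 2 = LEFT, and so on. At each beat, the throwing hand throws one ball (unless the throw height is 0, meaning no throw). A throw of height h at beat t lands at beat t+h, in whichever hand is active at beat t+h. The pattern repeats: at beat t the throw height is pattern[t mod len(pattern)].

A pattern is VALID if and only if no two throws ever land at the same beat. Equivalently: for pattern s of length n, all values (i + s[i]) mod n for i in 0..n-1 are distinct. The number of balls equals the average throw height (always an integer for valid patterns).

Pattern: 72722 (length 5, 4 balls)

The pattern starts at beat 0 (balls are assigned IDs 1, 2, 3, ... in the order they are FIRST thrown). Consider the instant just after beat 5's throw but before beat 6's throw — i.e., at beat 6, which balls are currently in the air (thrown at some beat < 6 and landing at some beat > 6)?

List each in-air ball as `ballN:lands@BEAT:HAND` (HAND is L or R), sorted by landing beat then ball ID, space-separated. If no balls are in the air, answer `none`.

Answer: ball1:lands@7:R ball3:lands@9:R ball2:lands@12:L

Derivation:
Beat 0 (L): throw ball1 h=7 -> lands@7:R; in-air after throw: [b1@7:R]
Beat 1 (R): throw ball2 h=2 -> lands@3:R; in-air after throw: [b2@3:R b1@7:R]
Beat 2 (L): throw ball3 h=7 -> lands@9:R; in-air after throw: [b2@3:R b1@7:R b3@9:R]
Beat 3 (R): throw ball2 h=2 -> lands@5:R; in-air after throw: [b2@5:R b1@7:R b3@9:R]
Beat 4 (L): throw ball4 h=2 -> lands@6:L; in-air after throw: [b2@5:R b4@6:L b1@7:R b3@9:R]
Beat 5 (R): throw ball2 h=7 -> lands@12:L; in-air after throw: [b4@6:L b1@7:R b3@9:R b2@12:L]
Beat 6 (L): throw ball4 h=2 -> lands@8:L; in-air after throw: [b1@7:R b4@8:L b3@9:R b2@12:L]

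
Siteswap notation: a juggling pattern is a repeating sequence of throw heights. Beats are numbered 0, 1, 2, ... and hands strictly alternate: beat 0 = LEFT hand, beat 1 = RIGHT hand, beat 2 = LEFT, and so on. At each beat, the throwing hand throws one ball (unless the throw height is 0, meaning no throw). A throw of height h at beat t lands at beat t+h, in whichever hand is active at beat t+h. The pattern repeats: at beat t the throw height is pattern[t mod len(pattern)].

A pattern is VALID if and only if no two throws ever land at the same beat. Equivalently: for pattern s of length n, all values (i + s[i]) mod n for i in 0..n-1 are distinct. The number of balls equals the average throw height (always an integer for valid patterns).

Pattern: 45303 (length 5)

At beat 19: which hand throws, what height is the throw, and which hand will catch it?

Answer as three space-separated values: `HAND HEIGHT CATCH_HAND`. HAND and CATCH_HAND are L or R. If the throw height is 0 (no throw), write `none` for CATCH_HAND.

Beat 19: 19 mod 2 = 1, so hand = R
Throw height = pattern[19 mod 5] = pattern[4] = 3
Lands at beat 19+3=22, 22 mod 2 = 0, so catch hand = L

Answer: R 3 L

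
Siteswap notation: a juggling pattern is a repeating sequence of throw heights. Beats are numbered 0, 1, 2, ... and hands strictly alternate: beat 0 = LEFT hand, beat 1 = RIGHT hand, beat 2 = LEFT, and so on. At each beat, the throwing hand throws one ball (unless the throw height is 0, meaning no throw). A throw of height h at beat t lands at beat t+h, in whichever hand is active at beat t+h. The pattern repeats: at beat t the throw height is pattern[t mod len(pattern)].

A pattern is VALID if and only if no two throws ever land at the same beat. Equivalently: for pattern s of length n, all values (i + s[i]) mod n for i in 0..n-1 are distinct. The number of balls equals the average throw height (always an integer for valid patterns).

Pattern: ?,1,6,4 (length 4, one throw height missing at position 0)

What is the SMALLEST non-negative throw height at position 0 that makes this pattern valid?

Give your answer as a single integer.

Answer: 1

Derivation:
i=0: s[i]=? (unknown)
i=1: (1 + 1) mod 4 = 2
i=2: (2 + 6) mod 4 = 0
i=3: (3 + 4) mod 4 = 3
Known residues: [0, 2, 3]; need a permutation of 0..3, so missing residue r = 1
Need (0 + s) mod 4 = 1; smallest s = (1 - 0) mod 4 = 1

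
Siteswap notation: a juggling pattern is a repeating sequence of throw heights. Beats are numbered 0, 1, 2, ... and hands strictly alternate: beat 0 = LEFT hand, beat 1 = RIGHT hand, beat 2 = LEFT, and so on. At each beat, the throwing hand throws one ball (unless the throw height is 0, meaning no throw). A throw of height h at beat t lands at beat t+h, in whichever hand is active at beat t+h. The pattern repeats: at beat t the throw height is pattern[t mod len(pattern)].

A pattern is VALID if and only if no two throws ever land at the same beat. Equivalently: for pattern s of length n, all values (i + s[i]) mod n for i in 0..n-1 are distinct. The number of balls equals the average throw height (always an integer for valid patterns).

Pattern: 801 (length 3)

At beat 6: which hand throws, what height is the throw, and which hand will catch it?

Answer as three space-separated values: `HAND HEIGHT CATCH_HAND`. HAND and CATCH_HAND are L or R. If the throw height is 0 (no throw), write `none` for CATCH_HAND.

Answer: L 8 L

Derivation:
Beat 6: 6 mod 2 = 0, so hand = L
Throw height = pattern[6 mod 3] = pattern[0] = 8
Lands at beat 6+8=14, 14 mod 2 = 0, so catch hand = L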